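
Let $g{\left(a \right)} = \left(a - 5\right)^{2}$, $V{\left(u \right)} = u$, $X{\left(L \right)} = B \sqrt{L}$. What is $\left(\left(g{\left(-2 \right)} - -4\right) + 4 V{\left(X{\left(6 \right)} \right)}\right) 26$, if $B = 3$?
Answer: $1378 + 312 \sqrt{6} \approx 2142.2$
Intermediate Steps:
$X{\left(L \right)} = 3 \sqrt{L}$
$g{\left(a \right)} = \left(-5 + a\right)^{2}$
$\left(\left(g{\left(-2 \right)} - -4\right) + 4 V{\left(X{\left(6 \right)} \right)}\right) 26 = \left(\left(\left(-5 - 2\right)^{2} - -4\right) + 4 \cdot 3 \sqrt{6}\right) 26 = \left(\left(\left(-7\right)^{2} + 4\right) + 12 \sqrt{6}\right) 26 = \left(\left(49 + 4\right) + 12 \sqrt{6}\right) 26 = \left(53 + 12 \sqrt{6}\right) 26 = 1378 + 312 \sqrt{6}$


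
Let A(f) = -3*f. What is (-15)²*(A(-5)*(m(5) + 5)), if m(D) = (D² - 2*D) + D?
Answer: 84375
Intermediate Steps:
m(D) = D² - D
(-15)²*(A(-5)*(m(5) + 5)) = (-15)²*((-3*(-5))*(5*(-1 + 5) + 5)) = 225*(15*(5*4 + 5)) = 225*(15*(20 + 5)) = 225*(15*25) = 225*375 = 84375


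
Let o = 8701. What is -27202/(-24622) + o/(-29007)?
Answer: 26127836/32464107 ≈ 0.80482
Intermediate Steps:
-27202/(-24622) + o/(-29007) = -27202/(-24622) + 8701/(-29007) = -27202*(-1/24622) + 8701*(-1/29007) = 13601/12311 - 791/2637 = 26127836/32464107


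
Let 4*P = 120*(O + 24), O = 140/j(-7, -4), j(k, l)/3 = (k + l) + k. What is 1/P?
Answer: 9/5780 ≈ 0.0015571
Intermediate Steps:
j(k, l) = 3*l + 6*k (j(k, l) = 3*((k + l) + k) = 3*(l + 2*k) = 3*l + 6*k)
O = -70/27 (O = 140/(3*(-4) + 6*(-7)) = 140/(-12 - 42) = 140/(-54) = 140*(-1/54) = -70/27 ≈ -2.5926)
P = 5780/9 (P = (120*(-70/27 + 24))/4 = (120*(578/27))/4 = (¼)*(23120/9) = 5780/9 ≈ 642.22)
1/P = 1/(5780/9) = 9/5780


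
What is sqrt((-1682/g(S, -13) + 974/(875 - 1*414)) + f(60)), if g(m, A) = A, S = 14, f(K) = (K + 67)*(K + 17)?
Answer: sqrt(355945910723)/5993 ≈ 99.552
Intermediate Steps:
f(K) = (17 + K)*(67 + K) (f(K) = (67 + K)*(17 + K) = (17 + K)*(67 + K))
sqrt((-1682/g(S, -13) + 974/(875 - 1*414)) + f(60)) = sqrt((-1682/(-13) + 974/(875 - 1*414)) + (1139 + 60**2 + 84*60)) = sqrt((-1682*(-1/13) + 974/(875 - 414)) + (1139 + 3600 + 5040)) = sqrt((1682/13 + 974/461) + 9779) = sqrt(788064/5993 + 9779) = sqrt(59393611/5993) = sqrt(355945910723)/5993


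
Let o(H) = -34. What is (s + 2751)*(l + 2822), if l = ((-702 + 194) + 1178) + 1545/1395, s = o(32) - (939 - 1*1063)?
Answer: 307641473/31 ≈ 9.9239e+6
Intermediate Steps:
s = 90 (s = -34 - (939 - 1*1063) = -34 - (939 - 1063) = -34 - 1*(-124) = -34 + 124 = 90)
l = 62413/93 (l = (-508 + 1178) + 1545*(1/1395) = 670 + 103/93 = 62413/93 ≈ 671.11)
(s + 2751)*(l + 2822) = (90 + 2751)*(62413/93 + 2822) = 2841*(324859/93) = 307641473/31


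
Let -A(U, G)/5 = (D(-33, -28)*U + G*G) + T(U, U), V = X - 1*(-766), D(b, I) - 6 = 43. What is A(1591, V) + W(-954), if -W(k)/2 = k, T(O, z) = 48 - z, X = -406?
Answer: -1028172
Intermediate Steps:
D(b, I) = 49 (D(b, I) = 6 + 43 = 49)
V = 360 (V = -406 - 1*(-766) = -406 + 766 = 360)
A(U, G) = -240 - 240*U - 5*G² (A(U, G) = -5*((49*U + G*G) + (48 - U)) = -5*((49*U + G²) + (48 - U)) = -5*((G² + 49*U) + (48 - U)) = -5*(48 + G² + 48*U) = -240 - 240*U - 5*G²)
W(k) = -2*k
A(1591, V) + W(-954) = (-240 - 240*1591 - 5*360²) - 2*(-954) = (-240 - 381840 - 5*129600) + 1908 = (-240 - 381840 - 648000) + 1908 = -1030080 + 1908 = -1028172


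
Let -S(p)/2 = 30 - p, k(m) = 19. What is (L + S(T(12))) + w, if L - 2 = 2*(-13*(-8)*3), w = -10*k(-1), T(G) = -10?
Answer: 356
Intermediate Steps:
S(p) = -60 + 2*p (S(p) = -2*(30 - p) = -60 + 2*p)
w = -190 (w = -10*19 = -190)
L = 626 (L = 2 + 2*(-13*(-8)*3) = 2 + 2*(104*3) = 2 + 2*312 = 2 + 624 = 626)
(L + S(T(12))) + w = (626 + (-60 + 2*(-10))) - 190 = (626 + (-60 - 20)) - 190 = (626 - 80) - 190 = 546 - 190 = 356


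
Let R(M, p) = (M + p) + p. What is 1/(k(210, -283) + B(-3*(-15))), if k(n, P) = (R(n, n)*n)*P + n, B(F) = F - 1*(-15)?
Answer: -1/37440630 ≈ -2.6709e-8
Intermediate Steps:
R(M, p) = M + 2*p
B(F) = 15 + F (B(F) = F + 15 = 15 + F)
k(n, P) = n + 3*P*n**2 (k(n, P) = ((n + 2*n)*n)*P + n = ((3*n)*n)*P + n = (3*n**2)*P + n = 3*P*n**2 + n = n + 3*P*n**2)
1/(k(210, -283) + B(-3*(-15))) = 1/(210*(1 + 3*(-283)*210) + (15 - 3*(-15))) = 1/(210*(1 - 178290) + (15 + 45)) = 1/(210*(-178289) + 60) = 1/(-37440690 + 60) = 1/(-37440630) = -1/37440630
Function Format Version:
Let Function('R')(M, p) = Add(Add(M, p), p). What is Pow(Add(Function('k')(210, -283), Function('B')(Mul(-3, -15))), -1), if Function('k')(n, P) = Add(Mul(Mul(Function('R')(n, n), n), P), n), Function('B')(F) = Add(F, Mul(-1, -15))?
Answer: Rational(-1, 37440630) ≈ -2.6709e-8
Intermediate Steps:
Function('R')(M, p) = Add(M, Mul(2, p))
Function('B')(F) = Add(15, F) (Function('B')(F) = Add(F, 15) = Add(15, F))
Function('k')(n, P) = Add(n, Mul(3, P, Pow(n, 2))) (Function('k')(n, P) = Add(Mul(Mul(Add(n, Mul(2, n)), n), P), n) = Add(Mul(Mul(Mul(3, n), n), P), n) = Add(Mul(Mul(3, Pow(n, 2)), P), n) = Add(Mul(3, P, Pow(n, 2)), n) = Add(n, Mul(3, P, Pow(n, 2))))
Pow(Add(Function('k')(210, -283), Function('B')(Mul(-3, -15))), -1) = Pow(Add(Mul(210, Add(1, Mul(3, -283, 210))), Add(15, Mul(-3, -15))), -1) = Pow(Add(Mul(210, Add(1, -178290)), Add(15, 45)), -1) = Pow(Add(Mul(210, -178289), 60), -1) = Pow(Add(-37440690, 60), -1) = Pow(-37440630, -1) = Rational(-1, 37440630)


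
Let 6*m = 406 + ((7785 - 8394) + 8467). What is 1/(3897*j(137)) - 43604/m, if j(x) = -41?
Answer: -5225188264/165049641 ≈ -31.658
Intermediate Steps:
m = 4132/3 (m = (406 + ((7785 - 8394) + 8467))/6 = (406 + (-609 + 8467))/6 = (406 + 7858)/6 = (1/6)*8264 = 4132/3 ≈ 1377.3)
1/(3897*j(137)) - 43604/m = 1/(3897*(-41)) - 43604/4132/3 = (1/3897)*(-1/41) - 43604*3/4132 = -1/159777 - 32703/1033 = -5225188264/165049641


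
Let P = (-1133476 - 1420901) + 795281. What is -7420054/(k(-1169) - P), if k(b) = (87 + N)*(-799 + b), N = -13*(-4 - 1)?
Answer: -3710027/729980 ≈ -5.0824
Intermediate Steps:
N = 65 (N = -13*(-5) = 65)
k(b) = -121448 + 152*b (k(b) = (87 + 65)*(-799 + b) = 152*(-799 + b) = -121448 + 152*b)
P = -1759096 (P = -2554377 + 795281 = -1759096)
-7420054/(k(-1169) - P) = -7420054/((-121448 + 152*(-1169)) - 1*(-1759096)) = -7420054/((-121448 - 177688) + 1759096) = -7420054/(-299136 + 1759096) = -7420054/1459960 = -7420054*1/1459960 = -3710027/729980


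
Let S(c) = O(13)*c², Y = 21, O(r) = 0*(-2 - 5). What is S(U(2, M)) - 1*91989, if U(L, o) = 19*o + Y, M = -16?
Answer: -91989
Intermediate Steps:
O(r) = 0 (O(r) = 0*(-7) = 0)
U(L, o) = 21 + 19*o (U(L, o) = 19*o + 21 = 21 + 19*o)
S(c) = 0 (S(c) = 0*c² = 0)
S(U(2, M)) - 1*91989 = 0 - 1*91989 = 0 - 91989 = -91989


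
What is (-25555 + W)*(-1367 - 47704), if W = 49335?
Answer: -1166908380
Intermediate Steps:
(-25555 + W)*(-1367 - 47704) = (-25555 + 49335)*(-1367 - 47704) = 23780*(-49071) = -1166908380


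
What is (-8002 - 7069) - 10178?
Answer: -25249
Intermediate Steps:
(-8002 - 7069) - 10178 = -15071 - 10178 = -25249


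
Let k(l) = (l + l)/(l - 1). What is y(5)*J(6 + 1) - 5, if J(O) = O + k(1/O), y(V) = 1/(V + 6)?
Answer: -145/33 ≈ -4.3939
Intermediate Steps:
k(l) = 2*l/(-1 + l) (k(l) = (2*l)/(-1 + l) = 2*l/(-1 + l))
y(V) = 1/(6 + V)
J(O) = O + 2/(O*(-1 + 1/O)) (J(O) = O + 2*(1/O)/(-1 + 1/O) = O + 2/(O*(-1 + 1/O)))
y(5)*J(6 + 1) - 5 = ((-2 + (6 + 1)*(-1 + (6 + 1)))/(-1 + (6 + 1)))/(6 + 5) - 5 = ((-2 + 7*(-1 + 7))/(-1 + 7))/11 - 5 = ((-2 + 7*6)/6)/11 - 5 = ((-2 + 42)/6)/11 - 5 = ((1/6)*40)/11 - 5 = (1/11)*(20/3) - 5 = 20/33 - 5 = -145/33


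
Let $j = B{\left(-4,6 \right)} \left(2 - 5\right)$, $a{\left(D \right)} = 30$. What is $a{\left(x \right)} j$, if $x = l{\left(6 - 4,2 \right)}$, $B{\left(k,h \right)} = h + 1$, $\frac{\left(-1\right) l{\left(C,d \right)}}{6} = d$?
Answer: $-630$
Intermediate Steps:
$l{\left(C,d \right)} = - 6 d$
$B{\left(k,h \right)} = 1 + h$
$x = -12$ ($x = \left(-6\right) 2 = -12$)
$j = -21$ ($j = \left(1 + 6\right) \left(2 - 5\right) = 7 \left(-3\right) = -21$)
$a{\left(x \right)} j = 30 \left(-21\right) = -630$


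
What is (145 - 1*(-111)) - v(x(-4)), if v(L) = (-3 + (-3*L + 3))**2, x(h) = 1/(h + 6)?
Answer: 1015/4 ≈ 253.75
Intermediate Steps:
x(h) = 1/(6 + h)
v(L) = 9*L**2 (v(L) = (-3 + (3 - 3*L))**2 = (-3*L)**2 = 9*L**2)
(145 - 1*(-111)) - v(x(-4)) = (145 - 1*(-111)) - 9*(1/(6 - 4))**2 = (145 + 111) - 9*(1/2)**2 = 256 - 9*(1/2)**2 = 256 - 9/4 = 1015/4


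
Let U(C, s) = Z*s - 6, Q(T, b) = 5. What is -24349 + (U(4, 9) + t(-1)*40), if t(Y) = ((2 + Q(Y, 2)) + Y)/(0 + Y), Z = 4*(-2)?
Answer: -24667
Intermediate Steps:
Z = -8
t(Y) = (7 + Y)/Y (t(Y) = ((2 + 5) + Y)/(0 + Y) = (7 + Y)/Y)
U(C, s) = -6 - 8*s (U(C, s) = -8*s - 6 = -6 - 8*s)
-24349 + (U(4, 9) + t(-1)*40) = -24349 + ((-6 - 8*9) + ((7 - 1)/(-1))*40) = -24349 + ((-6 - 72) - 1*6*40) = -24349 + (-78 - 6*40) = -24349 + (-78 - 240) = -24349 - 318 = -24667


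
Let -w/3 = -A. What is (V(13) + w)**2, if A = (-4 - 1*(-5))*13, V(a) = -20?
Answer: 361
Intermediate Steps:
A = 13 (A = (-4 + 5)*13 = 1*13 = 13)
w = 39 (w = -(-3)*13 = -3*(-13) = 39)
(V(13) + w)**2 = (-20 + 39)**2 = 19**2 = 361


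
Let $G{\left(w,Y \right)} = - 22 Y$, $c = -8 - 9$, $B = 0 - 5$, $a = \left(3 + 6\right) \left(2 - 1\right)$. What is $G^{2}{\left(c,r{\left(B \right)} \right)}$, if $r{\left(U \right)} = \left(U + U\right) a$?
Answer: $3920400$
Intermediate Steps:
$a = 9$ ($a = 9 \cdot 1 = 9$)
$B = -5$ ($B = 0 - 5 = -5$)
$r{\left(U \right)} = 18 U$ ($r{\left(U \right)} = \left(U + U\right) 9 = 2 U 9 = 18 U$)
$c = -17$ ($c = -8 - 9 = -17$)
$G^{2}{\left(c,r{\left(B \right)} \right)} = \left(- 22 \cdot 18 \left(-5\right)\right)^{2} = \left(\left(-22\right) \left(-90\right)\right)^{2} = 1980^{2} = 3920400$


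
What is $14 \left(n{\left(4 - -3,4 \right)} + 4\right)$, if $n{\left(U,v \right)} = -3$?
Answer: $14$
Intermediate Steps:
$14 \left(n{\left(4 - -3,4 \right)} + 4\right) = 14 \left(-3 + 4\right) = 14 \cdot 1 = 14$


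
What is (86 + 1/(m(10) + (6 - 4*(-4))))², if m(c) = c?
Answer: 7579009/1024 ≈ 7401.4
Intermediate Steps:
(86 + 1/(m(10) + (6 - 4*(-4))))² = (86 + 1/(10 + (6 - 4*(-4))))² = (86 + 1/(10 + (6 + 16)))² = (86 + 1/(10 + 22))² = (86 + 1/32)² = (2753/32)² = 7579009/1024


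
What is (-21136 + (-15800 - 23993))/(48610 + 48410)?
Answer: -5539/8820 ≈ -0.62800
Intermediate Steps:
(-21136 + (-15800 - 23993))/(48610 + 48410) = (-21136 - 39793)/97020 = -60929*1/97020 = -5539/8820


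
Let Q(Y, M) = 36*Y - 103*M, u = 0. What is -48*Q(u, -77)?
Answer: -380688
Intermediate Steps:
Q(Y, M) = -103*M + 36*Y
-48*Q(u, -77) = -48*(-103*(-77) + 36*0) = -48*(7931 + 0) = -48*7931 = -380688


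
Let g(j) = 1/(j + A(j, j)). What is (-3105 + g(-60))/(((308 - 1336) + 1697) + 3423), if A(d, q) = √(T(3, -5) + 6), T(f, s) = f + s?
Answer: -180091/237336 ≈ -0.75880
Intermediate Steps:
A(d, q) = 2 (A(d, q) = √((3 - 5) + 6) = √(-2 + 6) = √4 = 2)
g(j) = 1/(2 + j) (g(j) = 1/(j + 2) = 1/(2 + j))
(-3105 + g(-60))/(((308 - 1336) + 1697) + 3423) = (-3105 + 1/(2 - 60))/(((308 - 1336) + 1697) + 3423) = (-3105 + 1/(-58))/((-1028 + 1697) + 3423) = (-3105 - 1/58)/(669 + 3423) = -180091/58/4092 = -180091/58*1/4092 = -180091/237336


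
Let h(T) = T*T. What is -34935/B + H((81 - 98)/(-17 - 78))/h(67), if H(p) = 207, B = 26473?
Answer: -151343304/118837297 ≈ -1.2735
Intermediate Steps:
h(T) = T²
-34935/B + H((81 - 98)/(-17 - 78))/h(67) = -34935/26473 + 207/(67²) = -34935*1/26473 + 207/4489 = -34935/26473 + 207*(1/4489) = -34935/26473 + 207/4489 = -151343304/118837297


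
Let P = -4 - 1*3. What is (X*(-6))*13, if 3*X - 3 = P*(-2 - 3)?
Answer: -988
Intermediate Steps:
P = -7 (P = -4 - 3 = -7)
X = 38/3 (X = 1 + (-7*(-2 - 3))/3 = 1 + (-7*(-5))/3 = 1 + (⅓)*35 = 1 + 35/3 = 38/3 ≈ 12.667)
(X*(-6))*13 = ((38/3)*(-6))*13 = -76*13 = -988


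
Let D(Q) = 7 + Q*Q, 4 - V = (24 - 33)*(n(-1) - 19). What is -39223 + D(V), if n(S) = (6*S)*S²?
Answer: 9625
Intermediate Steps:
n(S) = 6*S³
V = -221 (V = 4 - (24 - 33)*(6*(-1)³ - 19) = 4 - (-9)*(6*(-1) - 19) = 4 - (-9)*(-6 - 19) = 4 - (-9)*(-25) = 4 - 1*225 = 4 - 225 = -221)
D(Q) = 7 + Q²
-39223 + D(V) = -39223 + (7 + (-221)²) = -39223 + (7 + 48841) = -39223 + 48848 = 9625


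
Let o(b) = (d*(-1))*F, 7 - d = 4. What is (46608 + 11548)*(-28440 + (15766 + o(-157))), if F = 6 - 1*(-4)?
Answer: -738813824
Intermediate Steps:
d = 3 (d = 7 - 1*4 = 7 - 4 = 3)
F = 10 (F = 6 + 4 = 10)
o(b) = -30 (o(b) = (3*(-1))*10 = -3*10 = -30)
(46608 + 11548)*(-28440 + (15766 + o(-157))) = (46608 + 11548)*(-28440 + (15766 - 30)) = 58156*(-28440 + 15736) = 58156*(-12704) = -738813824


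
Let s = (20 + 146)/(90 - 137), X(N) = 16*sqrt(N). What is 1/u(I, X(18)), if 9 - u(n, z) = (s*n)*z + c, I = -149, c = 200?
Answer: 421919/2818959057119 - 55799904*sqrt(2)/2818959057119 ≈ -2.7844e-5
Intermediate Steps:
s = -166/47 (s = 166/(-47) = 166*(-1/47) = -166/47 ≈ -3.5319)
u(n, z) = -191 + 166*n*z/47 (u(n, z) = 9 - ((-166*n/47)*z + 200) = 9 - (-166*n*z/47 + 200) = 9 - (200 - 166*n*z/47) = 9 + (-200 + 166*n*z/47) = -191 + 166*n*z/47)
1/u(I, X(18)) = 1/(-191 + (166/47)*(-149)*(16*sqrt(18))) = 1/(-191 + (166/47)*(-149)*(16*(3*sqrt(2)))) = 1/(-191 + (166/47)*(-149)*(48*sqrt(2))) = 1/(-191 - 1187232*sqrt(2)/47)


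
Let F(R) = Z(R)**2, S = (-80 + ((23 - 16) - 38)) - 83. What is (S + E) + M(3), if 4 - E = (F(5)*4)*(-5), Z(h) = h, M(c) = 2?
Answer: 312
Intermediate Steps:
S = -194 (S = (-80 + (7 - 38)) - 83 = (-80 - 31) - 83 = -111 - 83 = -194)
F(R) = R**2
E = 504 (E = 4 - 5**2*4*(-5) = 4 - 25*4*(-5) = 4 - 100*(-5) = 4 - 1*(-500) = 4 + 500 = 504)
(S + E) + M(3) = (-194 + 504) + 2 = 310 + 2 = 312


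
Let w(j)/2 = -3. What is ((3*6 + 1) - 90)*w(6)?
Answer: 426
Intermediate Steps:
w(j) = -6 (w(j) = 2*(-3) = -6)
((3*6 + 1) - 90)*w(6) = ((3*6 + 1) - 90)*(-6) = ((18 + 1) - 90)*(-6) = (19 - 90)*(-6) = -71*(-6) = 426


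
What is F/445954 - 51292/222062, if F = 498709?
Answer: 43935222695/49514718574 ≈ 0.88732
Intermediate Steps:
F/445954 - 51292/222062 = 498709/445954 - 51292/222062 = 498709*(1/445954) - 51292*1/222062 = 498709/445954 - 25646/111031 = 43935222695/49514718574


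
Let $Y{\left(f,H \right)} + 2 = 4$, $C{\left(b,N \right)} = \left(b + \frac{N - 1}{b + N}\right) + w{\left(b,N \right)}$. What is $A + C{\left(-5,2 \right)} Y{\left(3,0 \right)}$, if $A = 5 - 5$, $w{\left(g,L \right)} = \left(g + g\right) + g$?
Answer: $- \frac{122}{3} \approx -40.667$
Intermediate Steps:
$w{\left(g,L \right)} = 3 g$ ($w{\left(g,L \right)} = 2 g + g = 3 g$)
$A = 0$ ($A = 5 - 5 = 0$)
$C{\left(b,N \right)} = 4 b + \frac{-1 + N}{N + b}$ ($C{\left(b,N \right)} = \left(b + \frac{N - 1}{b + N}\right) + 3 b = \left(b + \frac{-1 + N}{N + b}\right) + 3 b = 4 b + \frac{-1 + N}{N + b}$)
$Y{\left(f,H \right)} = 2$ ($Y{\left(f,H \right)} = -2 + 4 = 2$)
$A + C{\left(-5,2 \right)} Y{\left(3,0 \right)} = 0 + \frac{-1 + 2 + 4 \left(-5\right)^{2} + 4 \cdot 2 \left(-5\right)}{2 - 5} \cdot 2 = 0 + \frac{-1 + 2 + 4 \cdot 25 - 40}{-3} \cdot 2 = 0 + - \frac{-1 + 2 + 100 - 40}{3} \cdot 2 = 0 + \left(- \frac{1}{3}\right) 61 \cdot 2 = 0 - \frac{122}{3} = - \frac{122}{3}$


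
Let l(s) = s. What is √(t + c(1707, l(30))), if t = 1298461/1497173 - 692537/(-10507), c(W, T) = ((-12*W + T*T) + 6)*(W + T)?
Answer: I*√8415283031825603548450670198/15730796711 ≈ 5831.5*I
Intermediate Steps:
c(W, T) = (T + W)*(6 + T² - 12*W) (c(W, T) = ((-12*W + T²) + 6)*(T + W) = ((T² - 12*W) + 6)*(T + W) = (6 + T² - 12*W)*(T + W) = (T + W)*(6 + T² - 12*W))
t = 1050490627628/15730796711 (t = 1298461*(1/1497173) - 692537*(-1/10507) = 1298461/1497173 + 692537/10507 = 1050490627628/15730796711 ≈ 66.779)
√(t + c(1707, l(30))) = √(1050490627628/15730796711 + (30³ - 12*1707² + 6*30 + 6*1707 + 1707*30² - 12*30*1707)) = √(1050490627628/15730796711 + (27000 - 12*2913849 + 180 + 10242 + 1707*900 - 614520)) = √(1050490627628/15730796711 + (27000 - 34966188 + 180 + 10242 + 1536300 - 614520)) = √(1050490627628/15730796711 - 34006986) = √(-534955933029195418/15730796711) = I*√8415283031825603548450670198/15730796711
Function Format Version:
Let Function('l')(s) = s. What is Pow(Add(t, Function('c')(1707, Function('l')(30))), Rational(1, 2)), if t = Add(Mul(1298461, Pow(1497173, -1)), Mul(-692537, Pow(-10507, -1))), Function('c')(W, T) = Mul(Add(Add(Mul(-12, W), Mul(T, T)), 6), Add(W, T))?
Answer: Mul(Rational(1, 15730796711), I, Pow(8415283031825603548450670198, Rational(1, 2))) ≈ Mul(5831.5, I)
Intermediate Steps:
Function('c')(W, T) = Mul(Add(T, W), Add(6, Pow(T, 2), Mul(-12, W))) (Function('c')(W, T) = Mul(Add(Add(Mul(-12, W), Pow(T, 2)), 6), Add(T, W)) = Mul(Add(Add(Pow(T, 2), Mul(-12, W)), 6), Add(T, W)) = Mul(Add(6, Pow(T, 2), Mul(-12, W)), Add(T, W)) = Mul(Add(T, W), Add(6, Pow(T, 2), Mul(-12, W))))
t = Rational(1050490627628, 15730796711) (t = Add(Mul(1298461, Rational(1, 1497173)), Mul(-692537, Rational(-1, 10507))) = Add(Rational(1298461, 1497173), Rational(692537, 10507)) = Rational(1050490627628, 15730796711) ≈ 66.779)
Pow(Add(t, Function('c')(1707, Function('l')(30))), Rational(1, 2)) = Pow(Add(Rational(1050490627628, 15730796711), Add(Pow(30, 3), Mul(-12, Pow(1707, 2)), Mul(6, 30), Mul(6, 1707), Mul(1707, Pow(30, 2)), Mul(-12, 30, 1707))), Rational(1, 2)) = Pow(Add(Rational(1050490627628, 15730796711), Add(27000, Mul(-12, 2913849), 180, 10242, Mul(1707, 900), -614520)), Rational(1, 2)) = Pow(Add(Rational(1050490627628, 15730796711), Add(27000, -34966188, 180, 10242, 1536300, -614520)), Rational(1, 2)) = Pow(Add(Rational(1050490627628, 15730796711), -34006986), Rational(1, 2)) = Pow(Rational(-534955933029195418, 15730796711), Rational(1, 2)) = Mul(Rational(1, 15730796711), I, Pow(8415283031825603548450670198, Rational(1, 2)))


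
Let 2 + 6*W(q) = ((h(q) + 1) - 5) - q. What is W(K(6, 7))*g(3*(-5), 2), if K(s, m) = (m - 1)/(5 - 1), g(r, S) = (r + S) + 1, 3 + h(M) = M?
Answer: 18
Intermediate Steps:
h(M) = -3 + M
g(r, S) = 1 + S + r (g(r, S) = (S + r) + 1 = 1 + S + r)
K(s, m) = -¼ + m/4 (K(s, m) = (-1 + m)/4 = (-1 + m)*(¼) = -¼ + m/4)
W(q) = -3/2 (W(q) = -⅓ + ((((-3 + q) + 1) - 5) - q)/6 = -⅓ + (((-2 + q) - 5) - q)/6 = -⅓ + ((-7 + q) - q)/6 = -⅓ + (⅙)*(-7) = -⅓ - 7/6 = -3/2)
W(K(6, 7))*g(3*(-5), 2) = -3*(1 + 2 + 3*(-5))/2 = -3*(1 + 2 - 15)/2 = -3/2*(-12) = 18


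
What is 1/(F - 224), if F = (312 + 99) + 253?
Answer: 1/440 ≈ 0.0022727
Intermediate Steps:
F = 664 (F = 411 + 253 = 664)
1/(F - 224) = 1/(664 - 224) = 1/440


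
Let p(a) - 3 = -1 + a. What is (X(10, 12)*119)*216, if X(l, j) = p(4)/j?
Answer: 12852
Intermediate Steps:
p(a) = 2 + a (p(a) = 3 + (-1 + a) = 2 + a)
X(l, j) = 6/j (X(l, j) = (2 + 4)/j = 6/j)
(X(10, 12)*119)*216 = ((6/12)*119)*216 = ((6*(1/12))*119)*216 = ((½)*119)*216 = (119/2)*216 = 12852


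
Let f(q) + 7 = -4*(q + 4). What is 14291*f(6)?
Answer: -671677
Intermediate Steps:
f(q) = -23 - 4*q (f(q) = -7 - 4*(q + 4) = -7 - 4*(4 + q) = -7 + (-16 - 4*q) = -23 - 4*q)
14291*f(6) = 14291*(-23 - 4*6) = 14291*(-23 - 24) = 14291*(-47) = -671677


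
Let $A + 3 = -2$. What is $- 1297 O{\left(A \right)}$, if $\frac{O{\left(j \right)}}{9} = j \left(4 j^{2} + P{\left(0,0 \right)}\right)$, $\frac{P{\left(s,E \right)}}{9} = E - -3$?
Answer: $7412355$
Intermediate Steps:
$A = -5$ ($A = -3 - 2 = -5$)
$P{\left(s,E \right)} = 27 + 9 E$ ($P{\left(s,E \right)} = 9 \left(E - -3\right) = 9 \left(E + 3\right) = 9 \left(3 + E\right) = 27 + 9 E$)
$O{\left(j \right)} = 9 j \left(27 + 4 j^{2}\right)$ ($O{\left(j \right)} = 9 j \left(4 j^{2} + \left(27 + 9 \cdot 0\right)\right) = 9 j \left(4 j^{2} + \left(27 + 0\right)\right) = 9 j \left(4 j^{2} + 27\right) = 9 j \left(27 + 4 j^{2}\right)$)
$- 1297 O{\left(A \right)} = - 1297 \left(36 \left(-5\right)^{3} + 243 \left(-5\right)\right) = - 1297 \left(36 \left(-125\right) - 1215\right) = - 1297 \left(-4500 - 1215\right) = \left(-1297\right) \left(-5715\right) = 7412355$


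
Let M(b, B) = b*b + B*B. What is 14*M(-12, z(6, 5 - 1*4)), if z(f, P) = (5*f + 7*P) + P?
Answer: 22232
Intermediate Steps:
z(f, P) = 5*f + 8*P
M(b, B) = B**2 + b**2 (M(b, B) = b**2 + B**2 = B**2 + b**2)
14*M(-12, z(6, 5 - 1*4)) = 14*((5*6 + 8*(5 - 1*4))**2 + (-12)**2) = 14*((30 + 8*(5 - 4))**2 + 144) = 14*((30 + 8*1)**2 + 144) = 14*((30 + 8)**2 + 144) = 14*(38**2 + 144) = 14*(1444 + 144) = 14*1588 = 22232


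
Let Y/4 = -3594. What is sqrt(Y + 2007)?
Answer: I*sqrt(12369) ≈ 111.22*I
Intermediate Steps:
Y = -14376 (Y = 4*(-3594) = -14376)
sqrt(Y + 2007) = sqrt(-14376 + 2007) = sqrt(-12369) = I*sqrt(12369)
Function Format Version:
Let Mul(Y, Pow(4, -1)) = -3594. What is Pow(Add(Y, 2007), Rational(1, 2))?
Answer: Mul(I, Pow(12369, Rational(1, 2))) ≈ Mul(111.22, I)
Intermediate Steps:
Y = -14376 (Y = Mul(4, -3594) = -14376)
Pow(Add(Y, 2007), Rational(1, 2)) = Pow(Add(-14376, 2007), Rational(1, 2)) = Pow(-12369, Rational(1, 2)) = Mul(I, Pow(12369, Rational(1, 2)))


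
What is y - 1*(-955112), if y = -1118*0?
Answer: 955112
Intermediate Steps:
y = 0
y - 1*(-955112) = 0 - 1*(-955112) = 0 + 955112 = 955112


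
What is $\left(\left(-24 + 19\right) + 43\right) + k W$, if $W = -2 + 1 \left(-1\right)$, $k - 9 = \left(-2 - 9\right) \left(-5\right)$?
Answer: $-154$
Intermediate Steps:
$k = 64$ ($k = 9 + \left(-2 - 9\right) \left(-5\right) = 9 - -55 = 9 + 55 = 64$)
$W = -3$ ($W = -2 - 1 = -3$)
$\left(\left(-24 + 19\right) + 43\right) + k W = \left(\left(-24 + 19\right) + 43\right) + 64 \left(-3\right) = \left(-5 + 43\right) - 192 = 38 - 192 = -154$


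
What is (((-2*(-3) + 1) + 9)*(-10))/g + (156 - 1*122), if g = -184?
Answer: 802/23 ≈ 34.870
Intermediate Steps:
(((-2*(-3) + 1) + 9)*(-10))/g + (156 - 1*122) = (((-2*(-3) + 1) + 9)*(-10))/(-184) + (156 - 1*122) = -((6 + 1) + 9)*(-10)/184 + (156 - 122) = -(7 + 9)*(-10)/184 + 34 = -2*(-10)/23 + 34 = -1/184*(-160) + 34 = 20/23 + 34 = 802/23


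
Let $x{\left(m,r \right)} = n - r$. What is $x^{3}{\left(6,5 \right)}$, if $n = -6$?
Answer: $-1331$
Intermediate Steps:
$x{\left(m,r \right)} = -6 - r$
$x^{3}{\left(6,5 \right)} = \left(-6 - 5\right)^{3} = \left(-11\right)^{3} = -1331$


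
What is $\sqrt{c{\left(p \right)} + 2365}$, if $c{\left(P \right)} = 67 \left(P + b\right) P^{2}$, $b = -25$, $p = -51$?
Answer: $i \sqrt{13241927} \approx 3638.9 i$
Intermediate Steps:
$c{\left(P \right)} = P^{2} \left(-1675 + 67 P\right)$ ($c{\left(P \right)} = 67 \left(P - 25\right) P^{2} = 67 \left(-25 + P\right) P^{2} = \left(-1675 + 67 P\right) P^{2} = P^{2} \left(-1675 + 67 P\right)$)
$\sqrt{c{\left(p \right)} + 2365} = \sqrt{67 \left(-51\right)^{2} \left(-25 - 51\right) + 2365} = \sqrt{67 \cdot 2601 \left(-76\right) + 2365} = \sqrt{-13244292 + 2365} = \sqrt{-13241927} = i \sqrt{13241927}$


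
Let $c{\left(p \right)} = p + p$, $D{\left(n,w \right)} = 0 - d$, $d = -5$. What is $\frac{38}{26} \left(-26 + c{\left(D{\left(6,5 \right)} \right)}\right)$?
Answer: $- \frac{304}{13} \approx -23.385$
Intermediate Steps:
$D{\left(n,w \right)} = 5$ ($D{\left(n,w \right)} = 0 - -5 = 0 + 5 = 5$)
$c{\left(p \right)} = 2 p$
$\frac{38}{26} \left(-26 + c{\left(D{\left(6,5 \right)} \right)}\right) = \frac{38}{26} \left(-26 + 2 \cdot 5\right) = 38 \cdot \frac{1}{26} \left(-26 + 10\right) = \frac{19}{13} \left(-16\right) = - \frac{304}{13}$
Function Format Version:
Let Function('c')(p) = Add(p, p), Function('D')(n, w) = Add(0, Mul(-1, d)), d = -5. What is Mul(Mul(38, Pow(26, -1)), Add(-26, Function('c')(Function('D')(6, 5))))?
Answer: Rational(-304, 13) ≈ -23.385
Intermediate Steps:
Function('D')(n, w) = 5 (Function('D')(n, w) = Add(0, Mul(-1, -5)) = Add(0, 5) = 5)
Function('c')(p) = Mul(2, p)
Mul(Mul(38, Pow(26, -1)), Add(-26, Function('c')(Function('D')(6, 5)))) = Mul(Mul(38, Pow(26, -1)), Add(-26, Mul(2, 5))) = Mul(Mul(38, Rational(1, 26)), Add(-26, 10)) = Mul(Rational(19, 13), -16) = Rational(-304, 13)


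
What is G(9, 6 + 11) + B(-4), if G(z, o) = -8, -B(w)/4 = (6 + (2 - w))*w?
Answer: 184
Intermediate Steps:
B(w) = -4*w*(8 - w) (B(w) = -4*(6 + (2 - w))*w = -4*(8 - w)*w = -4*w*(8 - w))
G(9, 6 + 11) + B(-4) = -8 + 4*(-4)*(-8 - 4) = -8 + 4*(-4)*(-12) = -8 + 192 = 184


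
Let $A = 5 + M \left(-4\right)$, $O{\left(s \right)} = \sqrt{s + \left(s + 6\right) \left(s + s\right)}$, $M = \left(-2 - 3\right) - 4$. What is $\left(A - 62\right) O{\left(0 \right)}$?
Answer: $0$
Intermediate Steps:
$M = -9$ ($M = -5 - 4 = -9$)
$O{\left(s \right)} = \sqrt{s + 2 s \left(6 + s\right)}$ ($O{\left(s \right)} = \sqrt{s + \left(6 + s\right) 2 s} = \sqrt{s + 2 s \left(6 + s\right)}$)
$A = 41$ ($A = 5 - -36 = 5 + 36 = 41$)
$\left(A - 62\right) O{\left(0 \right)} = \left(41 - 62\right) \sqrt{0 \left(13 + 2 \cdot 0\right)} = - 21 \sqrt{0 \left(13 + 0\right)} = - 21 \sqrt{0 \cdot 13} = - 21 \sqrt{0} = \left(-21\right) 0 = 0$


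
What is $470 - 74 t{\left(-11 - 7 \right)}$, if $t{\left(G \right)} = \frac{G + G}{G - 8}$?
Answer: $\frac{4778}{13} \approx 367.54$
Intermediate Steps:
$t{\left(G \right)} = \frac{2 G}{-8 + G}$
$470 - 74 t{\left(-11 - 7 \right)} = 470 - 74 \frac{2 \left(-11 - 7\right)}{-8 - 18} = 470 - 74 \cdot 2 \left(-18\right) \frac{1}{-8 - 18} = 470 - 74 \cdot 2 \left(-18\right) \frac{1}{-26} = 470 - 74 \cdot 2 \left(-18\right) \left(- \frac{1}{26}\right) = 470 - \frac{1332}{13} = \frac{4778}{13}$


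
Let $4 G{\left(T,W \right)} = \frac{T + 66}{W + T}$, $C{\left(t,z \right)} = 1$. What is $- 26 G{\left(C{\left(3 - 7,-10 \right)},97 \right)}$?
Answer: $- \frac{871}{196} \approx -4.4439$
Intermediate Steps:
$G{\left(T,W \right)} = \frac{66 + T}{4 \left(T + W\right)}$ ($G{\left(T,W \right)} = \frac{\left(T + 66\right) \frac{1}{W + T}}{4} = \frac{\left(66 + T\right) \frac{1}{T + W}}{4} = \frac{\frac{1}{T + W} \left(66 + T\right)}{4} = \frac{66 + T}{4 \left(T + W\right)}$)
$- 26 G{\left(C{\left(3 - 7,-10 \right)},97 \right)} = - 26 \frac{66 + 1}{4 \left(1 + 97\right)} = - 26 \cdot \frac{1}{4} \cdot \frac{1}{98} \cdot 67 = \left(-26\right) \frac{67}{392} = - \frac{871}{196}$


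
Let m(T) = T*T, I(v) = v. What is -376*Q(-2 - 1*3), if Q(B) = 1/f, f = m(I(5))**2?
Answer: -376/625 ≈ -0.60160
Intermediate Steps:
m(T) = T**2
f = 625 (f = (5**2)**2 = 25**2 = 625)
Q(B) = 1/625
-376*Q(-2 - 1*3) = -376*1/625 = -376/625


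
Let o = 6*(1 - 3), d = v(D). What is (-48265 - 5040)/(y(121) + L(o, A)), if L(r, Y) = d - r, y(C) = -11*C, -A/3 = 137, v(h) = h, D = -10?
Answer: 53305/1329 ≈ 40.109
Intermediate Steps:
A = -411 (A = -3*137 = -411)
d = -10
o = -12 (o = 6*(-2) = -12)
L(r, Y) = -10 - r
(-48265 - 5040)/(y(121) + L(o, A)) = (-48265 - 5040)/(-11*121 + (-10 - 1*(-12))) = -53305/(-1331 + (-10 + 12)) = -53305/(-1331 + 2) = -53305/(-1329) = -53305*(-1/1329) = 53305/1329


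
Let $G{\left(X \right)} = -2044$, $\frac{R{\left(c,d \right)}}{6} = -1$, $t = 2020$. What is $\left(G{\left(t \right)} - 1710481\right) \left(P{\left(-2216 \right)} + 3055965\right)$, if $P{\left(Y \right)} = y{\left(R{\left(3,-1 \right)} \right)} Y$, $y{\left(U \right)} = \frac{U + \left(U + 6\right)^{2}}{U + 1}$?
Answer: $-5228862515145$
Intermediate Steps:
$R{\left(c,d \right)} = -6$ ($R{\left(c,d \right)} = 6 \left(-1\right) = -6$)
$y{\left(U \right)} = \frac{U + \left(6 + U\right)^{2}}{1 + U}$
$P{\left(Y \right)} = \frac{6 Y}{5}$ ($P{\left(Y \right)} = \frac{-6 + \left(6 - 6\right)^{2}}{1 - 6} Y = \frac{-6 + 0^{2}}{-5} Y = - \frac{-6 + 0}{5} Y = \left(- \frac{1}{5}\right) \left(-6\right) Y = \frac{6 Y}{5}$)
$\left(G{\left(t \right)} - 1710481\right) \left(P{\left(-2216 \right)} + 3055965\right) = \left(-2044 - 1710481\right) \left(\frac{6}{5} \left(-2216\right) + 3055965\right) = - 1712525 \left(- \frac{13296}{5} + 3055965\right) = \left(-1712525\right) \frac{15266529}{5} = -5228862515145$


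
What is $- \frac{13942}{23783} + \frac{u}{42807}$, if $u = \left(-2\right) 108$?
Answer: $- \frac{200650774}{339359627} \approx -0.59126$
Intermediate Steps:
$u = -216$
$- \frac{13942}{23783} + \frac{u}{42807} = - \frac{13942}{23783} - \frac{216}{42807} = \left(-13942\right) \frac{1}{23783} - \frac{72}{14269} = - \frac{13942}{23783} - \frac{72}{14269} = - \frac{200650774}{339359627}$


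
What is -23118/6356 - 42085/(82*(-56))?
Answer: 5761943/1042384 ≈ 5.5277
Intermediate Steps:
-23118/6356 - 42085/(82*(-56)) = -23118*1/6356 - 42085/(-4592) = -11559/3178 - 42085*(-1/4592) = -11559/3178 + 42085/4592 = 5761943/1042384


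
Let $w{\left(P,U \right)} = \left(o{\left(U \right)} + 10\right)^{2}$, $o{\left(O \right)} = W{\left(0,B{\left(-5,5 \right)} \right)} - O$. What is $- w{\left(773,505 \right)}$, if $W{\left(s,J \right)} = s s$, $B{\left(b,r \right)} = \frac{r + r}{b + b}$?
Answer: $-245025$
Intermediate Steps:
$B{\left(b,r \right)} = \frac{r}{b}$ ($B{\left(b,r \right)} = \frac{2 r}{2 b} = 2 r \frac{1}{2 b} = \frac{r}{b}$)
$W{\left(s,J \right)} = s^{2}$
$o{\left(O \right)} = - O$ ($o{\left(O \right)} = 0^{2} - O = 0 - O = - O$)
$w{\left(P,U \right)} = \left(10 - U\right)^{2}$ ($w{\left(P,U \right)} = \left(- U + 10\right)^{2} = \left(10 - U\right)^{2}$)
$- w{\left(773,505 \right)} = - \left(-10 + 505\right)^{2} = - 495^{2} = \left(-1\right) 245025 = -245025$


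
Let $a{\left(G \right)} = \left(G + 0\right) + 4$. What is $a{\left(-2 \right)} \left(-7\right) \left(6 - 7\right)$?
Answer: $14$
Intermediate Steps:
$a{\left(G \right)} = 4 + G$ ($a{\left(G \right)} = G + 4 = 4 + G$)
$a{\left(-2 \right)} \left(-7\right) \left(6 - 7\right) = \left(4 - 2\right) \left(-7\right) \left(6 - 7\right) = 2 \left(-7\right) \left(6 - 7\right) = \left(-14\right) \left(-1\right) = 14$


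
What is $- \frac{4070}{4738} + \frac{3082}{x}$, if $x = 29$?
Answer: $\frac{7242243}{68701} \approx 105.42$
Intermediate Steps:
$- \frac{4070}{4738} + \frac{3082}{x} = - \frac{4070}{4738} + \frac{3082}{29} = \left(-4070\right) \frac{1}{4738} + 3082 \cdot \frac{1}{29} = - \frac{2035}{2369} + \frac{3082}{29} = \frac{7242243}{68701}$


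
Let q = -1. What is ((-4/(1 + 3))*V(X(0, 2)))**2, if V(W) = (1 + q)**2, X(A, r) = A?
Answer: 0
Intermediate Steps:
V(W) = 0 (V(W) = (1 - 1)**2 = 0**2 = 0)
((-4/(1 + 3))*V(X(0, 2)))**2 = (-4/(1 + 3)*0)**2 = (-4/4*0)**2 = (-4*1/4*0)**2 = (-1*0)**2 = 0**2 = 0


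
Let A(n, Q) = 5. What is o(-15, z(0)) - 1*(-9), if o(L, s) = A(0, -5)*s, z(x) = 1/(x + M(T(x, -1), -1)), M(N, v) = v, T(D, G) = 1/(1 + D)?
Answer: 4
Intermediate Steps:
z(x) = 1/(-1 + x) (z(x) = 1/(x - 1) = 1/(-1 + x))
o(L, s) = 5*s
o(-15, z(0)) - 1*(-9) = 5/(-1 + 0) - 1*(-9) = 5/(-1) + 9 = 5*(-1) + 9 = -5 + 9 = 4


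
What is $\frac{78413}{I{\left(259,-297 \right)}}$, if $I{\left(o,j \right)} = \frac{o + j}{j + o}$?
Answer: $78413$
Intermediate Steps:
$I{\left(o,j \right)} = 1$ ($I{\left(o,j \right)} = \frac{j + o}{j + o} = 1$)
$\frac{78413}{I{\left(259,-297 \right)}} = \frac{78413}{1} = 78413 \cdot 1 = 78413$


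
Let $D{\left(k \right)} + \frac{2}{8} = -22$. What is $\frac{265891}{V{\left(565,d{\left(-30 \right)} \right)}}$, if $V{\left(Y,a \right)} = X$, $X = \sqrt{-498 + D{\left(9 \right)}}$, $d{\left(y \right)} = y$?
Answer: $- \frac{531782 i \sqrt{2081}}{2081} \approx - 11657.0 i$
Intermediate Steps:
$D{\left(k \right)} = - \frac{89}{4}$ ($D{\left(k \right)} = - \frac{1}{4} - 22 = - \frac{89}{4}$)
$X = \frac{i \sqrt{2081}}{2}$ ($X = \sqrt{-498 - \frac{89}{4}} = \sqrt{- \frac{2081}{4}} = \frac{i \sqrt{2081}}{2} \approx 22.809 i$)
$V{\left(Y,a \right)} = \frac{i \sqrt{2081}}{2}$
$\frac{265891}{V{\left(565,d{\left(-30 \right)} \right)}} = \frac{265891}{\frac{1}{2} i \sqrt{2081}} = 265891 \left(- \frac{2 i \sqrt{2081}}{2081}\right) = - \frac{531782 i \sqrt{2081}}{2081}$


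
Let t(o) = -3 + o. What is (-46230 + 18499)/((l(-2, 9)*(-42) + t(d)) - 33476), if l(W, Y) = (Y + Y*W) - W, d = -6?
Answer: 27731/33191 ≈ 0.83550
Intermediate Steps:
l(W, Y) = Y - W + W*Y (l(W, Y) = (Y + W*Y) - W = Y - W + W*Y)
(-46230 + 18499)/((l(-2, 9)*(-42) + t(d)) - 33476) = (-46230 + 18499)/(((9 - 1*(-2) - 2*9)*(-42) + (-3 - 6)) - 33476) = -27731/(((9 + 2 - 18)*(-42) - 9) - 33476) = -27731/((-7*(-42) - 9) - 33476) = -27731/((294 - 9) - 33476) = -27731/(285 - 33476) = -27731/(-33191) = -27731*(-1/33191) = 27731/33191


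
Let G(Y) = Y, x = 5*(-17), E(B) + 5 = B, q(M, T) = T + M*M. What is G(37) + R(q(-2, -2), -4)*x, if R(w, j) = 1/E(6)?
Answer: -48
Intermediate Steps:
q(M, T) = T + M**2
E(B) = -5 + B
x = -85
R(w, j) = 1 (R(w, j) = 1/(-5 + 6) = 1/1 = 1)
G(37) + R(q(-2, -2), -4)*x = 37 + 1*(-85) = 37 - 85 = -48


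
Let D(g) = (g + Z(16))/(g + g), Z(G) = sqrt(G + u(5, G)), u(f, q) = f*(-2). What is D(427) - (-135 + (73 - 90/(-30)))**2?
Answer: -6961/2 + sqrt(6)/854 ≈ -3480.5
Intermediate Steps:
u(f, q) = -2*f
Z(G) = sqrt(-10 + G) (Z(G) = sqrt(G - 2*5) = sqrt(G - 10) = sqrt(-10 + G))
D(g) = (g + sqrt(6))/(2*g) (D(g) = (g + sqrt(-10 + 16))/(g + g) = (g + sqrt(6))/((2*g)) = (g + sqrt(6))*(1/(2*g)) = (g + sqrt(6))/(2*g))
D(427) - (-135 + (73 - 90/(-30)))**2 = (1/2)*(427 + sqrt(6))/427 - (-135 + (73 - 90/(-30)))**2 = (1/2)*(1/427)*(427 + sqrt(6)) - (-135 + (73 - 90*(-1/30)))**2 = (1/2 + sqrt(6)/854) - (-135 + (73 + 3))**2 = (1/2 + sqrt(6)/854) - (-135 + 76)**2 = (1/2 + sqrt(6)/854) - 1*(-59)**2 = (1/2 + sqrt(6)/854) - 1*3481 = (1/2 + sqrt(6)/854) - 3481 = -6961/2 + sqrt(6)/854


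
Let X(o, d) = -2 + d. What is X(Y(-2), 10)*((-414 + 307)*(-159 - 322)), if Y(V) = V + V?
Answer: 411736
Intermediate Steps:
Y(V) = 2*V
X(Y(-2), 10)*((-414 + 307)*(-159 - 322)) = (-2 + 10)*((-414 + 307)*(-159 - 322)) = 8*(-107*(-481)) = 8*51467 = 411736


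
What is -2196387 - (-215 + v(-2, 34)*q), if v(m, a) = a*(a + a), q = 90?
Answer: -2404252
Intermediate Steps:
v(m, a) = 2*a² (v(m, a) = a*(2*a) = 2*a²)
-2196387 - (-215 + v(-2, 34)*q) = -2196387 - (-215 + (2*34²)*90) = -2196387 - (-215 + (2*1156)*90) = -2196387 - (-215 + 2312*90) = -2196387 - (-215 + 208080) = -2196387 - 1*207865 = -2196387 - 207865 = -2404252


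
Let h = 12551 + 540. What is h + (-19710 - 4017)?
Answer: -10636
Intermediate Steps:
h = 13091
h + (-19710 - 4017) = 13091 + (-19710 - 4017) = 13091 - 23727 = -10636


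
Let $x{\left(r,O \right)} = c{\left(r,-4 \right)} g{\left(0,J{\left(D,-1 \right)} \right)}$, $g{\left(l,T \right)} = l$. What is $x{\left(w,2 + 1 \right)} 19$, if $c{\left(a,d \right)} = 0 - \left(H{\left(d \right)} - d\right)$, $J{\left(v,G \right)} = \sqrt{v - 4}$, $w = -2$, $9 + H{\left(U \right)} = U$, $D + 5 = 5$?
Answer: $0$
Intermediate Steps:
$D = 0$ ($D = -5 + 5 = 0$)
$H{\left(U \right)} = -9 + U$
$J{\left(v,G \right)} = \sqrt{-4 + v}$
$c{\left(a,d \right)} = 9$ ($c{\left(a,d \right)} = 0 - \left(\left(-9 + d\right) - d\right) = 0 - -9 = 0 + 9 = 9$)
$x{\left(r,O \right)} = 0$ ($x{\left(r,O \right)} = 9 \cdot 0 = 0$)
$x{\left(w,2 + 1 \right)} 19 = 0 \cdot 19 = 0$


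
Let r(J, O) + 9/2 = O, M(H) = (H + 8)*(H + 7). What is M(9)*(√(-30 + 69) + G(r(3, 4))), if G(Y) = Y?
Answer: -136 + 272*√39 ≈ 1562.6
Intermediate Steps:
M(H) = (7 + H)*(8 + H) (M(H) = (8 + H)*(7 + H) = (7 + H)*(8 + H))
r(J, O) = -9/2 + O
M(9)*(√(-30 + 69) + G(r(3, 4))) = (56 + 9² + 15*9)*(√(-30 + 69) + (-9/2 + 4)) = (56 + 81 + 135)*(√39 - ½) = 272*(-½ + √39) = -136 + 272*√39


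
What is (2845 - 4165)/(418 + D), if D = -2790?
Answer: 330/593 ≈ 0.55649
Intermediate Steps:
(2845 - 4165)/(418 + D) = (2845 - 4165)/(418 - 2790) = -1320/(-2372) = -1320*(-1/2372) = 330/593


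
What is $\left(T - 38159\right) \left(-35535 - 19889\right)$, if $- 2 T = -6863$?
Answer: $1924736960$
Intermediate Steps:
$T = \frac{6863}{2}$ ($T = \left(- \frac{1}{2}\right) \left(-6863\right) = \frac{6863}{2} \approx 3431.5$)
$\left(T - 38159\right) \left(-35535 - 19889\right) = \left(\frac{6863}{2} - 38159\right) \left(-35535 - 19889\right) = \left(- \frac{69455}{2}\right) \left(-55424\right) = 1924736960$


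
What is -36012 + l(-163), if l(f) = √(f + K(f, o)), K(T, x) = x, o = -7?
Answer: -36012 + I*√170 ≈ -36012.0 + 13.038*I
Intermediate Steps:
l(f) = √(-7 + f) (l(f) = √(f - 7) = √(-7 + f))
-36012 + l(-163) = -36012 + √(-7 - 163) = -36012 + √(-170) = -36012 + I*√170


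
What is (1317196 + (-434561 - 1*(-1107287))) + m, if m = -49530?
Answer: 1940392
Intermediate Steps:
(1317196 + (-434561 - 1*(-1107287))) + m = (1317196 + (-434561 - 1*(-1107287))) - 49530 = (1317196 + (-434561 + 1107287)) - 49530 = (1317196 + 672726) - 49530 = 1989922 - 49530 = 1940392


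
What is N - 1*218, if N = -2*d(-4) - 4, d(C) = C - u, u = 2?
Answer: -210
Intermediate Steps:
d(C) = -2 + C (d(C) = C - 1*2 = C - 2 = -2 + C)
N = 8 (N = -2*(-2 - 4) - 4 = -2*(-6) - 4 = 12 - 4 = 8)
N - 1*218 = 8 - 1*218 = 8 - 218 = -210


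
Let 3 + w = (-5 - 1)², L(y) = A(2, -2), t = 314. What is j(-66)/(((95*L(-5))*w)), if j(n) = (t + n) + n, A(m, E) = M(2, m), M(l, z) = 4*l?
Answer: 91/12540 ≈ 0.0072568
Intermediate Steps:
A(m, E) = 8 (A(m, E) = 4*2 = 8)
j(n) = 314 + 2*n (j(n) = (314 + n) + n = 314 + 2*n)
L(y) = 8
w = 33 (w = -3 + (-5 - 1)² = -3 + (-6)² = -3 + 36 = 33)
j(-66)/(((95*L(-5))*w)) = (314 + 2*(-66))/(((95*8)*33)) = (314 - 132)/((760*33)) = 182/25080 = 182*(1/25080) = 91/12540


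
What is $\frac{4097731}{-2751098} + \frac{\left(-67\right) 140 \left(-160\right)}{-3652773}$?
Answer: $- \frac{285028791589}{149987111862} \approx -1.9004$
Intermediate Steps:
$\frac{4097731}{-2751098} + \frac{\left(-67\right) 140 \left(-160\right)}{-3652773} = 4097731 \left(- \frac{1}{2751098}\right) + \left(-9380\right) \left(-160\right) \left(- \frac{1}{3652773}\right) = - \frac{4097731}{2751098} + 1500800 \left(- \frac{1}{3652773}\right) = - \frac{4097731}{2751098} - \frac{22400}{54519} = - \frac{285028791589}{149987111862}$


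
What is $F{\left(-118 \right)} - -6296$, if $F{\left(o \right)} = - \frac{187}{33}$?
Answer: $\frac{18871}{3} \approx 6290.3$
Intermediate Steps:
$F{\left(o \right)} = - \frac{17}{3}$ ($F{\left(o \right)} = \left(-187\right) \frac{1}{33} = - \frac{17}{3}$)
$F{\left(-118 \right)} - -6296 = - \frac{17}{3} - -6296 = - \frac{17}{3} + 6296 = \frac{18871}{3}$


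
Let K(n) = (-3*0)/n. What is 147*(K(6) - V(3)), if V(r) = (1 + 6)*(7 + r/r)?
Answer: -8232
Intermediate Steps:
V(r) = 56 (V(r) = 7*(7 + 1) = 7*8 = 56)
K(n) = 0 (K(n) = 0/n = 0)
147*(K(6) - V(3)) = 147*(0 - 1*56) = 147*(0 - 56) = 147*(-56) = -8232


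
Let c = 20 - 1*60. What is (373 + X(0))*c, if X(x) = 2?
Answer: -15000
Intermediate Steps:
c = -40 (c = 20 - 60 = -40)
(373 + X(0))*c = (373 + 2)*(-40) = 375*(-40) = -15000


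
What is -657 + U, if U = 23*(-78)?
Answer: -2451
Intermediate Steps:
U = -1794
-657 + U = -657 - 1794 = -2451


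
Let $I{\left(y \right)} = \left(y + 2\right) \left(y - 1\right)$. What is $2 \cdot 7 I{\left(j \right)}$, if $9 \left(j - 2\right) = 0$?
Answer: $56$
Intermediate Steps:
$j = 2$ ($j = 2 + \frac{1}{9} \cdot 0 = 2 + 0 = 2$)
$I{\left(y \right)} = \left(-1 + y\right) \left(2 + y\right)$ ($I{\left(y \right)} = \left(2 + y\right) \left(-1 + y\right) = \left(-1 + y\right) \left(2 + y\right)$)
$2 \cdot 7 I{\left(j \right)} = 2 \cdot 7 \left(-2 + 2 + 2^{2}\right) = 14 \left(-2 + 2 + 4\right) = 14 \cdot 4 = 56$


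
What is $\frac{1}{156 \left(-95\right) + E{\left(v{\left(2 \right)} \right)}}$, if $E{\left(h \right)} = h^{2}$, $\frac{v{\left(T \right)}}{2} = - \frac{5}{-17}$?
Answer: $- \frac{289}{4282880} \approx -6.7478 \cdot 10^{-5}$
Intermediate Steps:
$v{\left(T \right)} = \frac{10}{17}$ ($v{\left(T \right)} = 2 \left(- \frac{5}{-17}\right) = 2 \left(\left(-5\right) \left(- \frac{1}{17}\right)\right) = 2 \cdot \frac{5}{17} = \frac{10}{17}$)
$\frac{1}{156 \left(-95\right) + E{\left(v{\left(2 \right)} \right)}} = \frac{1}{156 \left(-95\right) + \left(\frac{10}{17}\right)^{2}} = \frac{1}{-14820 + \frac{100}{289}} = \frac{1}{- \frac{4282880}{289}} = - \frac{289}{4282880}$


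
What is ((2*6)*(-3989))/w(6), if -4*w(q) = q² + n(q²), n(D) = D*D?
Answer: 15956/111 ≈ 143.75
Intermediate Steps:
n(D) = D²
w(q) = -q²/4 - q⁴/4 (w(q) = -(q² + (q²)²)/4 = -(q² + q⁴)/4 = -q²/4 - q⁴/4)
((2*6)*(-3989))/w(6) = ((2*6)*(-3989))/(((¼)*6²*(-1 - 1*6²))) = (12*(-3989))/(((¼)*36*(-1 - 1*36))) = -47868*1/(9*(-1 - 36)) = -47868/((¼)*36*(-37)) = -47868/(-333) = -47868*(-1/333) = 15956/111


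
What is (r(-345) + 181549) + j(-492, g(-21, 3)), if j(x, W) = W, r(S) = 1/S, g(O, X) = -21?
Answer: 62627159/345 ≈ 1.8153e+5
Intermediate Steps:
(r(-345) + 181549) + j(-492, g(-21, 3)) = (1/(-345) + 181549) - 21 = (-1/345 + 181549) - 21 = 62634404/345 - 21 = 62627159/345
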